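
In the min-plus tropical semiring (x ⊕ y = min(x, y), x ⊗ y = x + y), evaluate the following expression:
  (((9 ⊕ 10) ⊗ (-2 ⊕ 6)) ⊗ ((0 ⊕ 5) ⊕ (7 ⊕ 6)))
(((9 ⊕ 10) ⊗ (-2 ⊕ 6)) ⊗ ((0 ⊕ 5) ⊕ (7 ⊕ 6))) = 7

Expand innermost to outermost. Recall ⊕ takes the minimum of its arguments and ⊗ takes their sum. Working out the expression (((9 ⊕ 10) ⊗ (-2 ⊕ 6)) ⊗ ((0 ⊕ 5) ⊕ (7 ⊕ 6))) gives 7.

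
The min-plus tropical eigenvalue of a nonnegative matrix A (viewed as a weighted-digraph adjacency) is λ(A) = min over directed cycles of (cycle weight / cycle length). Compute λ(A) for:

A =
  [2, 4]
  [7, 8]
λ(A) = 2

Enumerate directed cycles and compute their means (weight / length). Sample:
  cycle 0 → 0: weight = 2, length = 1, mean = 2/1 ≈ 2.000
  cycle 1 → 1: weight = 8, length = 1, mean = 8/1 ≈ 8.000
  cycle 0 → 1 → 0: weight = 11, length = 2, mean = 11/2 ≈ 5.500
  cycle 1 → 0 → 1: weight = 11, length = 2, mean = 11/2 ≈ 5.500
Minimum mean = 2.000, attained e.g. along the cycle 0 → 0 with weight 2 and length 1. So λ(A) = 2/1 = 2.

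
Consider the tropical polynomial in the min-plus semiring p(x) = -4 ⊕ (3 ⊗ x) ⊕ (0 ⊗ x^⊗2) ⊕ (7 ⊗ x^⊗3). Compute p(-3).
p(-3) = -6

A tropical monomial a ⊗ x^⊗i evaluates to a + i · x. Evaluating each term at x = -3:
  Term 0 contributes -4 + 0 · -3 = -4
  Term 1 contributes 3 + 1 · -3 = 0
  Term 2 contributes 0 + 2 · -3 = -6
  Term 3 contributes 7 + 3 · -3 = -2
p(-3) = ⊕ of these = min[-4, 0, -6, -2] = -6.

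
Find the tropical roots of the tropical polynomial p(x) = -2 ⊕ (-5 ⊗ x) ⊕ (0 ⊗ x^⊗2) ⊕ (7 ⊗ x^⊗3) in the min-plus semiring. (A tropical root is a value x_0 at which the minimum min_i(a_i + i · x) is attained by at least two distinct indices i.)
Roots: {-7, -5, 3}

Each tropical root is a break point of the lower envelope of the lines y = a_i + i · x (there are 4 lines, with slopes 0, 1, ..., 3). Only the lines that attain the minimum somewhere contribute to roots; other lines are dominated. Here the surviving (envelope) indices are i = 3, i = 2, i = 1, i = 0.
Intersections between consecutive envelope lines give the roots: for adjacent envelope indices i < j the intersection is x = (a_i − a_j) / (j − i). Reading off the sorted break points: {-7, -5, 3}.
Verification: at each break x_0, at least two indices attain the minimum of min_i(a_i + i · x_0).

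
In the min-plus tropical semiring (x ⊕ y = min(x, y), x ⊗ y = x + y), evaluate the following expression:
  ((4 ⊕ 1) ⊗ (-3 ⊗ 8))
((4 ⊕ 1) ⊗ (-3 ⊗ 8)) = 6

Expand innermost to outermost. Recall ⊕ takes the minimum of its arguments and ⊗ takes their sum. Working out the expression ((4 ⊕ 1) ⊗ (-3 ⊗ 8)) gives 6.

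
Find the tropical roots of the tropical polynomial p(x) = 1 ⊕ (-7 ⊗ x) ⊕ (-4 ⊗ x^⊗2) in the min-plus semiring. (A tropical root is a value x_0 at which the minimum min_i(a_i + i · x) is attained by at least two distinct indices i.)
Roots: {-3, 8}

Each tropical root is a break point of the lower envelope of the lines y = a_i + i · x (there are 3 lines, with slopes 0, 1, ..., 2). Only the lines that attain the minimum somewhere contribute to roots; other lines are dominated. Here the surviving (envelope) indices are i = 2, i = 1, i = 0.
Intersections between consecutive envelope lines give the roots: for adjacent envelope indices i < j the intersection is x = (a_i − a_j) / (j − i). Reading off the sorted break points: {-3, 8}.
Verification: at each break x_0, at least two indices attain the minimum of min_i(a_i + i · x_0).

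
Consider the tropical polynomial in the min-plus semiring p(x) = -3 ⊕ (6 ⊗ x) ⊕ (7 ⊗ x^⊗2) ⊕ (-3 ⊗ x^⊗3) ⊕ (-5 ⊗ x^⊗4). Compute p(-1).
p(-1) = -9

A tropical monomial a ⊗ x^⊗i evaluates to a + i · x. Evaluating each term at x = -1:
  Term 0 contributes -3 + 0 · -1 = -3
  Term 1 contributes 6 + 1 · -1 = 5
  Term 2 contributes 7 + 2 · -1 = 5
  Term 3 contributes -3 + 3 · -1 = -6
  Term 4 contributes -5 + 4 · -1 = -9
p(-1) = ⊕ of these = min[-3, 5, 5, -6, -9] = -9.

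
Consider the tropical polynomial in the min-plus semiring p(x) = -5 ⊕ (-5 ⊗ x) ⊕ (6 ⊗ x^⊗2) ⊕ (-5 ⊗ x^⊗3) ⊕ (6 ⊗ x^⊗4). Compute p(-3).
p(-3) = -14

A tropical monomial a ⊗ x^⊗i evaluates to a + i · x. Evaluating each term at x = -3:
  Term 0 contributes -5 + 0 · -3 = -5
  Term 1 contributes -5 + 1 · -3 = -8
  Term 2 contributes 6 + 2 · -3 = 0
  Term 3 contributes -5 + 3 · -3 = -14
  Term 4 contributes 6 + 4 · -3 = -6
p(-3) = ⊕ of these = min[-5, -8, 0, -14, -6] = -14.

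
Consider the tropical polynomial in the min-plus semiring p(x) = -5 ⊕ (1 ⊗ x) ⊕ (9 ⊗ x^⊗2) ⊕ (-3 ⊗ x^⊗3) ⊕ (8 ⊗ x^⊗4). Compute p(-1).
p(-1) = -6

A tropical monomial a ⊗ x^⊗i evaluates to a + i · x. Evaluating each term at x = -1:
  Term 0 contributes -5 + 0 · -1 = -5
  Term 1 contributes 1 + 1 · -1 = 0
  Term 2 contributes 9 + 2 · -1 = 7
  Term 3 contributes -3 + 3 · -1 = -6
  Term 4 contributes 8 + 4 · -1 = 4
p(-1) = ⊕ of these = min[-5, 0, 7, -6, 4] = -6.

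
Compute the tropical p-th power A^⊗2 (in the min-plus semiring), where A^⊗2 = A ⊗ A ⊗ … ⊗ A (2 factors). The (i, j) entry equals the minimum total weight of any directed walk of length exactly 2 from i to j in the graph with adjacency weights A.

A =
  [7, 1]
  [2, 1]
A^⊗2 =
  [3, 2]
  [3, 2]

Each entry (A^⊗2)_ij equals the minimum over all length-2 walks i = v_0 → v_1 → … → v_2 = j of Σ_t A[v_t][v_{t+1}]. For example, for (i, j) = (0, 1) we minimise over 2 possible intermediate vertex sequences; the minimum is 2, attained along the walk 0 → 1 → 1.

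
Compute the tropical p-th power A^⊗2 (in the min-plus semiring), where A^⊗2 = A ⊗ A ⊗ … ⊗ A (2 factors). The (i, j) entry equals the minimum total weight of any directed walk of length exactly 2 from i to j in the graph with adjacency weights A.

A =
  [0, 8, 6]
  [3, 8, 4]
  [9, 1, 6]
A^⊗2 =
  [0, 7, 6]
  [3, 5, 9]
  [4, 7, 5]

Each entry (A^⊗2)_ij equals the minimum over all length-2 walks i = v_0 → v_1 → … → v_2 = j of Σ_t A[v_t][v_{t+1}]. For example, for (i, j) = (0, 2) we minimise over 3 possible intermediate vertex sequences; the minimum is 6, attained along the walk 0 → 0 → 2.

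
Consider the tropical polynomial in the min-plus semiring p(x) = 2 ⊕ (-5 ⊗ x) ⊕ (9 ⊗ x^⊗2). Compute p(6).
p(6) = 1

A tropical monomial a ⊗ x^⊗i evaluates to a + i · x. Evaluating each term at x = 6:
  Term 0 contributes 2 + 0 · 6 = 2
  Term 1 contributes -5 + 1 · 6 = 1
  Term 2 contributes 9 + 2 · 6 = 21
p(6) = ⊕ of these = min[2, 1, 21] = 1.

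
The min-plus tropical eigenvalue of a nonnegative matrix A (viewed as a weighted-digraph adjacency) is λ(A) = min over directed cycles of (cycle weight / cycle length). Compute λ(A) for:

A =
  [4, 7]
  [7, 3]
λ(A) = 3

Enumerate directed cycles and compute their means (weight / length). Sample:
  cycle 0 → 0: weight = 4, length = 1, mean = 4/1 ≈ 4.000
  cycle 1 → 1: weight = 3, length = 1, mean = 3/1 ≈ 3.000
  cycle 0 → 1 → 0: weight = 14, length = 2, mean = 14/2 ≈ 7.000
  cycle 1 → 0 → 1: weight = 14, length = 2, mean = 14/2 ≈ 7.000
Minimum mean = 3.000, attained e.g. along the cycle 1 → 1 with weight 3 and length 1. So λ(A) = 3/1 = 3.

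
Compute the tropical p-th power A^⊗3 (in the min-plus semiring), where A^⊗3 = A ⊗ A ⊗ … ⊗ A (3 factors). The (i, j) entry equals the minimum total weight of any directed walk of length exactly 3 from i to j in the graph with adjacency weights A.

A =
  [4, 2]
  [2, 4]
A^⊗3 =
  [8, 6]
  [6, 8]

Each entry (A^⊗3)_ij equals the minimum over all length-3 walks i = v_0 → v_1 → … → v_3 = j of Σ_t A[v_t][v_{t+1}]. For example, for (i, j) = (0, 1) we minimise over 4 possible intermediate vertex sequences; the minimum is 6, attained along the walk 0 → 1 → 0 → 1.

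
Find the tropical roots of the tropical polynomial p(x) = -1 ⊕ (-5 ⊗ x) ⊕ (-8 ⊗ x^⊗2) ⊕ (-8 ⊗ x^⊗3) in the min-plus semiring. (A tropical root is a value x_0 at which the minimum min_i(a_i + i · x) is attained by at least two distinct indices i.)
Roots: {0, 3, 4}

Each tropical root is a break point of the lower envelope of the lines y = a_i + i · x (there are 4 lines, with slopes 0, 1, ..., 3). Only the lines that attain the minimum somewhere contribute to roots; other lines are dominated. Here the surviving (envelope) indices are i = 3, i = 2, i = 1, i = 0.
Intersections between consecutive envelope lines give the roots: for adjacent envelope indices i < j the intersection is x = (a_i − a_j) / (j − i). Reading off the sorted break points: {0, 3, 4}.
Verification: at each break x_0, at least two indices attain the minimum of min_i(a_i + i · x_0).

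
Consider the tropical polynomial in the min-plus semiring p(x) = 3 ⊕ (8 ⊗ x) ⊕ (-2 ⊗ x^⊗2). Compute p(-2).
p(-2) = -6

A tropical monomial a ⊗ x^⊗i evaluates to a + i · x. Evaluating each term at x = -2:
  Term 0 contributes 3 + 0 · -2 = 3
  Term 1 contributes 8 + 1 · -2 = 6
  Term 2 contributes -2 + 2 · -2 = -6
p(-2) = ⊕ of these = min[3, 6, -6] = -6.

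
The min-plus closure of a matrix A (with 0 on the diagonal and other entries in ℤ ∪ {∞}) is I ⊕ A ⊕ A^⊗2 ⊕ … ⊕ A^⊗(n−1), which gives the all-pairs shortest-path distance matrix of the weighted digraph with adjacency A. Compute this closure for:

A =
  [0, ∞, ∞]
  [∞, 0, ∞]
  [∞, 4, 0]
Closure =
  [0, ∞, ∞]
  [∞, 0, ∞]
  [∞, 4, 0]

This is the Floyd-Warshall all-pairs shortest-path computation. For each intermediate vertex k = 0, 1, …, 2, update dist[i][j] ← min(dist[i][j], dist[i][k] + dist[k][j]). The final matrix gives, for each (i, j), the minimum total weight of any directed path from i to j (possibly empty when i = j).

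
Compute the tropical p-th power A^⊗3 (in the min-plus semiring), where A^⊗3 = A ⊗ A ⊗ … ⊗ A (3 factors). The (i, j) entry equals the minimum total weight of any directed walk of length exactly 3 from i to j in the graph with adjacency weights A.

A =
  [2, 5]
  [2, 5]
A^⊗3 =
  [6, 9]
  [6, 9]

Each entry (A^⊗3)_ij equals the minimum over all length-3 walks i = v_0 → v_1 → … → v_3 = j of Σ_t A[v_t][v_{t+1}]. For example, for (i, j) = (0, 1) we minimise over 4 possible intermediate vertex sequences; the minimum is 9, attained along the walk 0 → 0 → 0 → 1.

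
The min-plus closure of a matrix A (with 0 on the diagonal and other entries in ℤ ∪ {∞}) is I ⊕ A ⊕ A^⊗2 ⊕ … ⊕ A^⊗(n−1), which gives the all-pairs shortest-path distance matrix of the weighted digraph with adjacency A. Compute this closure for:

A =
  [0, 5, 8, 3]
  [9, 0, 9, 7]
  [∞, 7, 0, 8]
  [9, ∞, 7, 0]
Closure =
  [0, 5, 8, 3]
  [9, 0, 9, 7]
  [16, 7, 0, 8]
  [9, 14, 7, 0]

This is the Floyd-Warshall all-pairs shortest-path computation. For each intermediate vertex k = 0, 1, …, 3, update dist[i][j] ← min(dist[i][j], dist[i][k] + dist[k][j]). The final matrix gives, for each (i, j), the minimum total weight of any directed path from i to j (possibly empty when i = j).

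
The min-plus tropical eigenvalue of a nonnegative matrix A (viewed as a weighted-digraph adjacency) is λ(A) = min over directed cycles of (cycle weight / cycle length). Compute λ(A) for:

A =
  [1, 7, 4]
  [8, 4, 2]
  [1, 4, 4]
λ(A) = 1

Enumerate directed cycles and compute their means (weight / length). Sample:
  cycle 0 → 0: weight = 1, length = 1, mean = 1/1 ≈ 1.000
  cycle 1 → 1: weight = 4, length = 1, mean = 4/1 ≈ 4.000
  cycle 2 → 2: weight = 4, length = 1, mean = 4/1 ≈ 4.000
  cycle 0 → 1 → 0: weight = 15, length = 2, mean = 15/2 ≈ 7.500
  cycle 0 → 2 → 0: weight = 5, length = 2, mean = 5/2 ≈ 2.500
  cycle 1 → 0 → 1: weight = 15, length = 2, mean = 15/2 ≈ 7.500
Minimum mean = 1.000, attained e.g. along the cycle 0 → 0 with weight 1 and length 1. So λ(A) = 1/1 = 1.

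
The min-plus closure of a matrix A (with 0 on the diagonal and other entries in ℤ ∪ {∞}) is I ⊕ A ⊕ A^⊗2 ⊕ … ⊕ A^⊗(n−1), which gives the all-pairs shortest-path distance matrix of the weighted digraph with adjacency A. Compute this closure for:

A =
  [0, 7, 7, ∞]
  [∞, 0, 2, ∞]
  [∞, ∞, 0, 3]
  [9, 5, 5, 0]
Closure =
  [0, 7, 7, 10]
  [14, 0, 2, 5]
  [12, 8, 0, 3]
  [9, 5, 5, 0]

This is the Floyd-Warshall all-pairs shortest-path computation. For each intermediate vertex k = 0, 1, …, 3, update dist[i][j] ← min(dist[i][j], dist[i][k] + dist[k][j]). The final matrix gives, for each (i, j), the minimum total weight of any directed path from i to j (possibly empty when i = j).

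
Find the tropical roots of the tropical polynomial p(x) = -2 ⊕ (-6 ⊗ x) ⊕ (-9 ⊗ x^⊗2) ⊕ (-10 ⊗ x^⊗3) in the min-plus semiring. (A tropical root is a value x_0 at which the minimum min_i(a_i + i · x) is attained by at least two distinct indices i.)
Roots: {1, 3, 4}

Each tropical root is a break point of the lower envelope of the lines y = a_i + i · x (there are 4 lines, with slopes 0, 1, ..., 3). Only the lines that attain the minimum somewhere contribute to roots; other lines are dominated. Here the surviving (envelope) indices are i = 3, i = 2, i = 1, i = 0.
Intersections between consecutive envelope lines give the roots: for adjacent envelope indices i < j the intersection is x = (a_i − a_j) / (j − i). Reading off the sorted break points: {1, 3, 4}.
Verification: at each break x_0, at least two indices attain the minimum of min_i(a_i + i · x_0).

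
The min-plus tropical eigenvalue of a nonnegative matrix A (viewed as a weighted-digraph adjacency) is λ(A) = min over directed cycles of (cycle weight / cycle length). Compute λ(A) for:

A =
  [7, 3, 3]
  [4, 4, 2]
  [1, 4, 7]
λ(A) = 2

Enumerate directed cycles and compute their means (weight / length). Sample:
  cycle 0 → 0: weight = 7, length = 1, mean = 7/1 ≈ 7.000
  cycle 1 → 1: weight = 4, length = 1, mean = 4/1 ≈ 4.000
  cycle 2 → 2: weight = 7, length = 1, mean = 7/1 ≈ 7.000
  cycle 0 → 1 → 0: weight = 7, length = 2, mean = 7/2 ≈ 3.500
  cycle 0 → 2 → 0: weight = 4, length = 2, mean = 4/2 ≈ 2.000
  cycle 1 → 0 → 1: weight = 7, length = 2, mean = 7/2 ≈ 3.500
Minimum mean = 2.000, attained e.g. along the cycle 0 → 2 → 0 with weight 4 and length 2. So λ(A) = 4/2 = 2.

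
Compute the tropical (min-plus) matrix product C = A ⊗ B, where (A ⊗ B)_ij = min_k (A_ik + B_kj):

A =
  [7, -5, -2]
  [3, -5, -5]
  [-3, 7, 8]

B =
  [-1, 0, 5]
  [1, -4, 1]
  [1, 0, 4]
A ⊗ B =
  [-4, -9, -4]
  [-4, -9, -4]
  [-4, -3, 2]

Apply the min-plus product entry-by-entry:
  C[0][0] = min over k of (A[0][0] + B[0][0] = 7 + -1 = 6, A[0][1] + B[1][0] = -5 + 1 = -4, A[0][2] + B[2][0] = -2 + 1 = -1) = -4 (attained at k = 1)
  C[0][1] = min over k of (A[0][0] + B[0][1] = 7 + 0 = 7, A[0][1] + B[1][1] = -5 + -4 = -9, A[0][2] + B[2][1] = -2 + 0 = -2) = -9 (attained at k = 1)
  C[0][2] = min over k of (A[0][0] + B[0][2] = 7 + 5 = 12, A[0][1] + B[1][2] = -5 + 1 = -4, A[0][2] + B[2][2] = -2 + 4 = 2) = -4 (attained at k = 1)
  C[1][0] = min over k of (A[1][0] + B[0][0] = 3 + -1 = 2, A[1][1] + B[1][0] = -5 + 1 = -4, A[1][2] + B[2][0] = -5 + 1 = -4) = -4 (attained at k = 1)
  C[1][1] = min over k of (A[1][0] + B[0][1] = 3 + 0 = 3, A[1][1] + B[1][1] = -5 + -4 = -9, A[1][2] + B[2][1] = -5 + 0 = -5) = -9 (attained at k = 1)
  C[1][2] = min over k of (A[1][0] + B[0][2] = 3 + 5 = 8, A[1][1] + B[1][2] = -5 + 1 = -4, A[1][2] + B[2][2] = -5 + 4 = -1) = -4 (attained at k = 1)
  C[2][0] = min over k of (A[2][0] + B[0][0] = -3 + -1 = -4, A[2][1] + B[1][0] = 7 + 1 = 8, A[2][2] + B[2][0] = 8 + 1 = 9) = -4 (attained at k = 0)
  C[2][1] = min over k of (A[2][0] + B[0][1] = -3 + 0 = -3, A[2][1] + B[1][1] = 7 + -4 = 3, A[2][2] + B[2][1] = 8 + 0 = 8) = -3 (attained at k = 0)
  C[2][2] = min over k of (A[2][0] + B[0][2] = -3 + 5 = 2, A[2][1] + B[1][2] = 7 + 1 = 8, A[2][2] + B[2][2] = 8 + 4 = 12) = 2 (attained at k = 0)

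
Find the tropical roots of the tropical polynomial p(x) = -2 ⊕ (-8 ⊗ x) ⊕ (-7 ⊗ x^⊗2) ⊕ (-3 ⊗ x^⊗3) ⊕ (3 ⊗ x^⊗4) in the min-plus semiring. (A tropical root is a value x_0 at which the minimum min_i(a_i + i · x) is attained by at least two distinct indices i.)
Roots: {-6, -4, -1, 6}

Each tropical root is a break point of the lower envelope of the lines y = a_i + i · x (there are 5 lines, with slopes 0, 1, ..., 4). Only the lines that attain the minimum somewhere contribute to roots; other lines are dominated. Here the surviving (envelope) indices are i = 4, i = 3, i = 2, i = 1, i = 0.
Intersections between consecutive envelope lines give the roots: for adjacent envelope indices i < j the intersection is x = (a_i − a_j) / (j − i). Reading off the sorted break points: {-6, -4, -1, 6}.
Verification: at each break x_0, at least two indices attain the minimum of min_i(a_i + i · x_0).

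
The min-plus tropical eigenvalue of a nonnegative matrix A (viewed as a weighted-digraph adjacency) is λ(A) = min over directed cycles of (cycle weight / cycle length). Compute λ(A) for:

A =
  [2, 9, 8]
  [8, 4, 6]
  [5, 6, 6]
λ(A) = 2

Enumerate directed cycles and compute their means (weight / length). Sample:
  cycle 0 → 0: weight = 2, length = 1, mean = 2/1 ≈ 2.000
  cycle 1 → 1: weight = 4, length = 1, mean = 4/1 ≈ 4.000
  cycle 2 → 2: weight = 6, length = 1, mean = 6/1 ≈ 6.000
  cycle 0 → 1 → 0: weight = 17, length = 2, mean = 17/2 ≈ 8.500
  cycle 0 → 2 → 0: weight = 13, length = 2, mean = 13/2 ≈ 6.500
  cycle 1 → 0 → 1: weight = 17, length = 2, mean = 17/2 ≈ 8.500
Minimum mean = 2.000, attained e.g. along the cycle 0 → 0 with weight 2 and length 1. So λ(A) = 2/1 = 2.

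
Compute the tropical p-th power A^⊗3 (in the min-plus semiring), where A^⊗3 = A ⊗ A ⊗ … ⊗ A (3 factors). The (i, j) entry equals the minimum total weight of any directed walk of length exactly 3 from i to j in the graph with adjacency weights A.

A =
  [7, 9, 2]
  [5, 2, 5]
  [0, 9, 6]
A^⊗3 =
  [8, 11, 4]
  [7, 6, 7]
  [2, 11, 8]

Each entry (A^⊗3)_ij equals the minimum over all length-3 walks i = v_0 → v_1 → … → v_3 = j of Σ_t A[v_t][v_{t+1}]. For example, for (i, j) = (0, 2) we minimise over 9 possible intermediate vertex sequences; the minimum is 4, attained along the walk 0 → 2 → 0 → 2.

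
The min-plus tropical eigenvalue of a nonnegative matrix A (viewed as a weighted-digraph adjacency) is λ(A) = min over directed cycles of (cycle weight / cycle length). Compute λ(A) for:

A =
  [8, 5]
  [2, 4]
λ(A) = 7/2

Enumerate directed cycles and compute their means (weight / length). Sample:
  cycle 0 → 0: weight = 8, length = 1, mean = 8/1 ≈ 8.000
  cycle 1 → 1: weight = 4, length = 1, mean = 4/1 ≈ 4.000
  cycle 0 → 1 → 0: weight = 7, length = 2, mean = 7/2 ≈ 3.500
  cycle 1 → 0 → 1: weight = 7, length = 2, mean = 7/2 ≈ 3.500
Minimum mean = 3.500, attained e.g. along the cycle 0 → 1 → 0 with weight 7 and length 2. So λ(A) = 7/2 = 7/2.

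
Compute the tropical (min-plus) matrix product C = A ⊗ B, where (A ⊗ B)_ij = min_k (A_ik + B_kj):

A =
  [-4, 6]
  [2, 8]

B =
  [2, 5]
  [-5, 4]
A ⊗ B =
  [-2, 1]
  [3, 7]

Apply the min-plus product entry-by-entry:
  C[0][0] = min over k of (A[0][0] + B[0][0] = -4 + 2 = -2, A[0][1] + B[1][0] = 6 + -5 = 1) = -2 (attained at k = 0)
  C[0][1] = min over k of (A[0][0] + B[0][1] = -4 + 5 = 1, A[0][1] + B[1][1] = 6 + 4 = 10) = 1 (attained at k = 0)
  C[1][0] = min over k of (A[1][0] + B[0][0] = 2 + 2 = 4, A[1][1] + B[1][0] = 8 + -5 = 3) = 3 (attained at k = 1)
  C[1][1] = min over k of (A[1][0] + B[0][1] = 2 + 5 = 7, A[1][1] + B[1][1] = 8 + 4 = 12) = 7 (attained at k = 0)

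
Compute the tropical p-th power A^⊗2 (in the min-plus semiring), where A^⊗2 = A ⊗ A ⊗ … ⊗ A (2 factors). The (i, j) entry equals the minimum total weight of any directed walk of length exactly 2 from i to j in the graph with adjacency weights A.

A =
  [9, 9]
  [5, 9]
A^⊗2 =
  [14, 18]
  [14, 14]

Each entry (A^⊗2)_ij equals the minimum over all length-2 walks i = v_0 → v_1 → … → v_2 = j of Σ_t A[v_t][v_{t+1}]. For example, for (i, j) = (0, 1) we minimise over 2 possible intermediate vertex sequences; the minimum is 18, attained along the walk 0 → 0 → 1.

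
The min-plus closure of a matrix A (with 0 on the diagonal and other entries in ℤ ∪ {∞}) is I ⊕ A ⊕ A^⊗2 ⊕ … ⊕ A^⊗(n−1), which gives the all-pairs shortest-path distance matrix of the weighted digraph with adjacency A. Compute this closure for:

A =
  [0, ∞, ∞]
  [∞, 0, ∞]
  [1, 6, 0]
Closure =
  [0, ∞, ∞]
  [∞, 0, ∞]
  [1, 6, 0]

This is the Floyd-Warshall all-pairs shortest-path computation. For each intermediate vertex k = 0, 1, …, 2, update dist[i][j] ← min(dist[i][j], dist[i][k] + dist[k][j]). The final matrix gives, for each (i, j), the minimum total weight of any directed path from i to j (possibly empty when i = j).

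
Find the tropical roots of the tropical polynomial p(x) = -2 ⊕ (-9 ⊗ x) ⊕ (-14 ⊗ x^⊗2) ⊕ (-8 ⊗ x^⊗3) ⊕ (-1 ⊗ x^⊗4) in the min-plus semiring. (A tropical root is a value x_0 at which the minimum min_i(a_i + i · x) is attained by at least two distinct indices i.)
Roots: {-7, -6, 5, 7}

Each tropical root is a break point of the lower envelope of the lines y = a_i + i · x (there are 5 lines, with slopes 0, 1, ..., 4). Only the lines that attain the minimum somewhere contribute to roots; other lines are dominated. Here the surviving (envelope) indices are i = 4, i = 3, i = 2, i = 1, i = 0.
Intersections between consecutive envelope lines give the roots: for adjacent envelope indices i < j the intersection is x = (a_i − a_j) / (j − i). Reading off the sorted break points: {-7, -6, 5, 7}.
Verification: at each break x_0, at least two indices attain the minimum of min_i(a_i + i · x_0).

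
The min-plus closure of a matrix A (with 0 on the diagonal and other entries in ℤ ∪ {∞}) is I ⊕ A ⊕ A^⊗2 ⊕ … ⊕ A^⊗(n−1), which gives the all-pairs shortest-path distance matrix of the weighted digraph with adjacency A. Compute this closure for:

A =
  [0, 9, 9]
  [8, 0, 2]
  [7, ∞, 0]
Closure =
  [0, 9, 9]
  [8, 0, 2]
  [7, 16, 0]

This is the Floyd-Warshall all-pairs shortest-path computation. For each intermediate vertex k = 0, 1, …, 2, update dist[i][j] ← min(dist[i][j], dist[i][k] + dist[k][j]). The final matrix gives, for each (i, j), the minimum total weight of any directed path from i to j (possibly empty when i = j).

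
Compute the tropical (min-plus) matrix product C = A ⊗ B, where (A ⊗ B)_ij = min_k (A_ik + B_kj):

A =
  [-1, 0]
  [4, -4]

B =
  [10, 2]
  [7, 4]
A ⊗ B =
  [7, 1]
  [3, 0]

Apply the min-plus product entry-by-entry:
  C[0][0] = min over k of (A[0][0] + B[0][0] = -1 + 10 = 9, A[0][1] + B[1][0] = 0 + 7 = 7) = 7 (attained at k = 1)
  C[0][1] = min over k of (A[0][0] + B[0][1] = -1 + 2 = 1, A[0][1] + B[1][1] = 0 + 4 = 4) = 1 (attained at k = 0)
  C[1][0] = min over k of (A[1][0] + B[0][0] = 4 + 10 = 14, A[1][1] + B[1][0] = -4 + 7 = 3) = 3 (attained at k = 1)
  C[1][1] = min over k of (A[1][0] + B[0][1] = 4 + 2 = 6, A[1][1] + B[1][1] = -4 + 4 = 0) = 0 (attained at k = 1)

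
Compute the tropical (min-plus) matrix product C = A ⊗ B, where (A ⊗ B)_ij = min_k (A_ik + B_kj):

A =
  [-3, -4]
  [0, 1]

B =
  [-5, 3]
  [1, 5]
A ⊗ B =
  [-8, 0]
  [-5, 3]

Apply the min-plus product entry-by-entry:
  C[0][0] = min over k of (A[0][0] + B[0][0] = -3 + -5 = -8, A[0][1] + B[1][0] = -4 + 1 = -3) = -8 (attained at k = 0)
  C[0][1] = min over k of (A[0][0] + B[0][1] = -3 + 3 = 0, A[0][1] + B[1][1] = -4 + 5 = 1) = 0 (attained at k = 0)
  C[1][0] = min over k of (A[1][0] + B[0][0] = 0 + -5 = -5, A[1][1] + B[1][0] = 1 + 1 = 2) = -5 (attained at k = 0)
  C[1][1] = min over k of (A[1][0] + B[0][1] = 0 + 3 = 3, A[1][1] + B[1][1] = 1 + 5 = 6) = 3 (attained at k = 0)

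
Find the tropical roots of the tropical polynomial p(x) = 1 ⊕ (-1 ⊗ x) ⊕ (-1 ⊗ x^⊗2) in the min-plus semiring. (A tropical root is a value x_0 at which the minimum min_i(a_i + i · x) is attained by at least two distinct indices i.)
Roots: {0, 2}

Each tropical root is a break point of the lower envelope of the lines y = a_i + i · x (there are 3 lines, with slopes 0, 1, ..., 2). Only the lines that attain the minimum somewhere contribute to roots; other lines are dominated. Here the surviving (envelope) indices are i = 2, i = 1, i = 0.
Intersections between consecutive envelope lines give the roots: for adjacent envelope indices i < j the intersection is x = (a_i − a_j) / (j − i). Reading off the sorted break points: {0, 2}.
Verification: at each break x_0, at least two indices attain the minimum of min_i(a_i + i · x_0).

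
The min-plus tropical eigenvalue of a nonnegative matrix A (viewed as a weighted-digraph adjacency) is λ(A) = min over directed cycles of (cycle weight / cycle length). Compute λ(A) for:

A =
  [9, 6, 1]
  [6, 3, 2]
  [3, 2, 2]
λ(A) = 2

Enumerate directed cycles and compute their means (weight / length). Sample:
  cycle 0 → 0: weight = 9, length = 1, mean = 9/1 ≈ 9.000
  cycle 1 → 1: weight = 3, length = 1, mean = 3/1 ≈ 3.000
  cycle 2 → 2: weight = 2, length = 1, mean = 2/1 ≈ 2.000
  cycle 0 → 1 → 0: weight = 12, length = 2, mean = 12/2 ≈ 6.000
  cycle 0 → 2 → 0: weight = 4, length = 2, mean = 4/2 ≈ 2.000
  cycle 1 → 0 → 1: weight = 12, length = 2, mean = 12/2 ≈ 6.000
Minimum mean = 2.000, attained e.g. along the cycle 2 → 2 with weight 2 and length 1. So λ(A) = 2/1 = 2.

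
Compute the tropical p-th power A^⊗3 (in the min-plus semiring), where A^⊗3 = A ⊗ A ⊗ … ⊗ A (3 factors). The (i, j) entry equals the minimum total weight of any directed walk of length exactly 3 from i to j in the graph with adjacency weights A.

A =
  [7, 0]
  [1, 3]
A^⊗3 =
  [4, 1]
  [2, 4]

Each entry (A^⊗3)_ij equals the minimum over all length-3 walks i = v_0 → v_1 → … → v_3 = j of Σ_t A[v_t][v_{t+1}]. For example, for (i, j) = (0, 1) we minimise over 4 possible intermediate vertex sequences; the minimum is 1, attained along the walk 0 → 1 → 0 → 1.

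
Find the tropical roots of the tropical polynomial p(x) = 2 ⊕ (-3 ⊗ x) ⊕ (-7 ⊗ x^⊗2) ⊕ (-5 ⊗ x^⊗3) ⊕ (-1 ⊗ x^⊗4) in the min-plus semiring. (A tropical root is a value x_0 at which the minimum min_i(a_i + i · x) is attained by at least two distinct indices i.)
Roots: {-4, -2, 4, 5}

Each tropical root is a break point of the lower envelope of the lines y = a_i + i · x (there are 5 lines, with slopes 0, 1, ..., 4). Only the lines that attain the minimum somewhere contribute to roots; other lines are dominated. Here the surviving (envelope) indices are i = 4, i = 3, i = 2, i = 1, i = 0.
Intersections between consecutive envelope lines give the roots: for adjacent envelope indices i < j the intersection is x = (a_i − a_j) / (j − i). Reading off the sorted break points: {-4, -2, 4, 5}.
Verification: at each break x_0, at least two indices attain the minimum of min_i(a_i + i · x_0).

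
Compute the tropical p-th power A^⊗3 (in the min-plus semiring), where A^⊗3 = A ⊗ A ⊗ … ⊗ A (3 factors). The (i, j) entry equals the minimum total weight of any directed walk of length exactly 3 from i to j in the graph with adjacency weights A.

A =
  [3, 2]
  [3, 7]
A^⊗3 =
  [8, 7]
  [8, 8]

Each entry (A^⊗3)_ij equals the minimum over all length-3 walks i = v_0 → v_1 → … → v_3 = j of Σ_t A[v_t][v_{t+1}]. For example, for (i, j) = (0, 1) we minimise over 4 possible intermediate vertex sequences; the minimum is 7, attained along the walk 0 → 1 → 0 → 1.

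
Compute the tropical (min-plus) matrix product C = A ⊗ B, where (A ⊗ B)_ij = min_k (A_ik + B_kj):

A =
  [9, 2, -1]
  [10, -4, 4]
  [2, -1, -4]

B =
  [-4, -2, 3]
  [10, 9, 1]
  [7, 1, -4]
A ⊗ B =
  [5, 0, -5]
  [6, 5, -3]
  [-2, -3, -8]

Apply the min-plus product entry-by-entry:
  C[0][0] = min over k of (A[0][0] + B[0][0] = 9 + -4 = 5, A[0][1] + B[1][0] = 2 + 10 = 12, A[0][2] + B[2][0] = -1 + 7 = 6) = 5 (attained at k = 0)
  C[0][1] = min over k of (A[0][0] + B[0][1] = 9 + -2 = 7, A[0][1] + B[1][1] = 2 + 9 = 11, A[0][2] + B[2][1] = -1 + 1 = 0) = 0 (attained at k = 2)
  C[0][2] = min over k of (A[0][0] + B[0][2] = 9 + 3 = 12, A[0][1] + B[1][2] = 2 + 1 = 3, A[0][2] + B[2][2] = -1 + -4 = -5) = -5 (attained at k = 2)
  C[1][0] = min over k of (A[1][0] + B[0][0] = 10 + -4 = 6, A[1][1] + B[1][0] = -4 + 10 = 6, A[1][2] + B[2][0] = 4 + 7 = 11) = 6 (attained at k = 0)
  C[1][1] = min over k of (A[1][0] + B[0][1] = 10 + -2 = 8, A[1][1] + B[1][1] = -4 + 9 = 5, A[1][2] + B[2][1] = 4 + 1 = 5) = 5 (attained at k = 1)
  C[1][2] = min over k of (A[1][0] + B[0][2] = 10 + 3 = 13, A[1][1] + B[1][2] = -4 + 1 = -3, A[1][2] + B[2][2] = 4 + -4 = 0) = -3 (attained at k = 1)
  C[2][0] = min over k of (A[2][0] + B[0][0] = 2 + -4 = -2, A[2][1] + B[1][0] = -1 + 10 = 9, A[2][2] + B[2][0] = -4 + 7 = 3) = -2 (attained at k = 0)
  C[2][1] = min over k of (A[2][0] + B[0][1] = 2 + -2 = 0, A[2][1] + B[1][1] = -1 + 9 = 8, A[2][2] + B[2][1] = -4 + 1 = -3) = -3 (attained at k = 2)
  C[2][2] = min over k of (A[2][0] + B[0][2] = 2 + 3 = 5, A[2][1] + B[1][2] = -1 + 1 = 0, A[2][2] + B[2][2] = -4 + -4 = -8) = -8 (attained at k = 2)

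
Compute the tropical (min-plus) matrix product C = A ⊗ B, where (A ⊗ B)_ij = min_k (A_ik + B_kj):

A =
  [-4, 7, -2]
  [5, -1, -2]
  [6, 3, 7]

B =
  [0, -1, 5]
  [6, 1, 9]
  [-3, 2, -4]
A ⊗ B =
  [-5, -5, -6]
  [-5, 0, -6]
  [4, 4, 3]

Apply the min-plus product entry-by-entry:
  C[0][0] = min over k of (A[0][0] + B[0][0] = -4 + 0 = -4, A[0][1] + B[1][0] = 7 + 6 = 13, A[0][2] + B[2][0] = -2 + -3 = -5) = -5 (attained at k = 2)
  C[0][1] = min over k of (A[0][0] + B[0][1] = -4 + -1 = -5, A[0][1] + B[1][1] = 7 + 1 = 8, A[0][2] + B[2][1] = -2 + 2 = 0) = -5 (attained at k = 0)
  C[0][2] = min over k of (A[0][0] + B[0][2] = -4 + 5 = 1, A[0][1] + B[1][2] = 7 + 9 = 16, A[0][2] + B[2][2] = -2 + -4 = -6) = -6 (attained at k = 2)
  C[1][0] = min over k of (A[1][0] + B[0][0] = 5 + 0 = 5, A[1][1] + B[1][0] = -1 + 6 = 5, A[1][2] + B[2][0] = -2 + -3 = -5) = -5 (attained at k = 2)
  C[1][1] = min over k of (A[1][0] + B[0][1] = 5 + -1 = 4, A[1][1] + B[1][1] = -1 + 1 = 0, A[1][2] + B[2][1] = -2 + 2 = 0) = 0 (attained at k = 1)
  C[1][2] = min over k of (A[1][0] + B[0][2] = 5 + 5 = 10, A[1][1] + B[1][2] = -1 + 9 = 8, A[1][2] + B[2][2] = -2 + -4 = -6) = -6 (attained at k = 2)
  C[2][0] = min over k of (A[2][0] + B[0][0] = 6 + 0 = 6, A[2][1] + B[1][0] = 3 + 6 = 9, A[2][2] + B[2][0] = 7 + -3 = 4) = 4 (attained at k = 2)
  C[2][1] = min over k of (A[2][0] + B[0][1] = 6 + -1 = 5, A[2][1] + B[1][1] = 3 + 1 = 4, A[2][2] + B[2][1] = 7 + 2 = 9) = 4 (attained at k = 1)
  C[2][2] = min over k of (A[2][0] + B[0][2] = 6 + 5 = 11, A[2][1] + B[1][2] = 3 + 9 = 12, A[2][2] + B[2][2] = 7 + -4 = 3) = 3 (attained at k = 2)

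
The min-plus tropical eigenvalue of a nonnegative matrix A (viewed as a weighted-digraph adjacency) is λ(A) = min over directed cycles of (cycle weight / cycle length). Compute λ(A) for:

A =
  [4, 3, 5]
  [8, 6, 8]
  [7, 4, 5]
λ(A) = 4

Enumerate directed cycles and compute their means (weight / length). Sample:
  cycle 0 → 0: weight = 4, length = 1, mean = 4/1 ≈ 4.000
  cycle 1 → 1: weight = 6, length = 1, mean = 6/1 ≈ 6.000
  cycle 2 → 2: weight = 5, length = 1, mean = 5/1 ≈ 5.000
  cycle 0 → 1 → 0: weight = 11, length = 2, mean = 11/2 ≈ 5.500
  cycle 0 → 2 → 0: weight = 12, length = 2, mean = 12/2 ≈ 6.000
  cycle 1 → 0 → 1: weight = 11, length = 2, mean = 11/2 ≈ 5.500
Minimum mean = 4.000, attained e.g. along the cycle 0 → 0 with weight 4 and length 1. So λ(A) = 4/1 = 4.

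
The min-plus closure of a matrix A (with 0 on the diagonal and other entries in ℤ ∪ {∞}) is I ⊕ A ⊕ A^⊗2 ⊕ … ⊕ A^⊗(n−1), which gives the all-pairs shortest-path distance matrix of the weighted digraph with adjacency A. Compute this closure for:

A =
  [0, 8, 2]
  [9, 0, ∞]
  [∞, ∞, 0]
Closure =
  [0, 8, 2]
  [9, 0, 11]
  [∞, ∞, 0]

This is the Floyd-Warshall all-pairs shortest-path computation. For each intermediate vertex k = 0, 1, …, 2, update dist[i][j] ← min(dist[i][j], dist[i][k] + dist[k][j]). The final matrix gives, for each (i, j), the minimum total weight of any directed path from i to j (possibly empty when i = j).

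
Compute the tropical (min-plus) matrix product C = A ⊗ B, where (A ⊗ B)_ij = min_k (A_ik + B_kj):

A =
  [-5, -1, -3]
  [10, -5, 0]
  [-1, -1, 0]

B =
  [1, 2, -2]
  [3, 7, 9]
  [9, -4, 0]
A ⊗ B =
  [-4, -7, -7]
  [-2, -4, 0]
  [0, -4, -3]

Apply the min-plus product entry-by-entry:
  C[0][0] = min over k of (A[0][0] + B[0][0] = -5 + 1 = -4, A[0][1] + B[1][0] = -1 + 3 = 2, A[0][2] + B[2][0] = -3 + 9 = 6) = -4 (attained at k = 0)
  C[0][1] = min over k of (A[0][0] + B[0][1] = -5 + 2 = -3, A[0][1] + B[1][1] = -1 + 7 = 6, A[0][2] + B[2][1] = -3 + -4 = -7) = -7 (attained at k = 2)
  C[0][2] = min over k of (A[0][0] + B[0][2] = -5 + -2 = -7, A[0][1] + B[1][2] = -1 + 9 = 8, A[0][2] + B[2][2] = -3 + 0 = -3) = -7 (attained at k = 0)
  C[1][0] = min over k of (A[1][0] + B[0][0] = 10 + 1 = 11, A[1][1] + B[1][0] = -5 + 3 = -2, A[1][2] + B[2][0] = 0 + 9 = 9) = -2 (attained at k = 1)
  C[1][1] = min over k of (A[1][0] + B[0][1] = 10 + 2 = 12, A[1][1] + B[1][1] = -5 + 7 = 2, A[1][2] + B[2][1] = 0 + -4 = -4) = -4 (attained at k = 2)
  C[1][2] = min over k of (A[1][0] + B[0][2] = 10 + -2 = 8, A[1][1] + B[1][2] = -5 + 9 = 4, A[1][2] + B[2][2] = 0 + 0 = 0) = 0 (attained at k = 2)
  C[2][0] = min over k of (A[2][0] + B[0][0] = -1 + 1 = 0, A[2][1] + B[1][0] = -1 + 3 = 2, A[2][2] + B[2][0] = 0 + 9 = 9) = 0 (attained at k = 0)
  C[2][1] = min over k of (A[2][0] + B[0][1] = -1 + 2 = 1, A[2][1] + B[1][1] = -1 + 7 = 6, A[2][2] + B[2][1] = 0 + -4 = -4) = -4 (attained at k = 2)
  C[2][2] = min over k of (A[2][0] + B[0][2] = -1 + -2 = -3, A[2][1] + B[1][2] = -1 + 9 = 8, A[2][2] + B[2][2] = 0 + 0 = 0) = -3 (attained at k = 0)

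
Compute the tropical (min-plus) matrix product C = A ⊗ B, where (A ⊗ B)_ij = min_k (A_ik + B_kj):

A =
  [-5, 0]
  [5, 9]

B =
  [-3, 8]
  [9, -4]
A ⊗ B =
  [-8, -4]
  [2, 5]

Apply the min-plus product entry-by-entry:
  C[0][0] = min over k of (A[0][0] + B[0][0] = -5 + -3 = -8, A[0][1] + B[1][0] = 0 + 9 = 9) = -8 (attained at k = 0)
  C[0][1] = min over k of (A[0][0] + B[0][1] = -5 + 8 = 3, A[0][1] + B[1][1] = 0 + -4 = -4) = -4 (attained at k = 1)
  C[1][0] = min over k of (A[1][0] + B[0][0] = 5 + -3 = 2, A[1][1] + B[1][0] = 9 + 9 = 18) = 2 (attained at k = 0)
  C[1][1] = min over k of (A[1][0] + B[0][1] = 5 + 8 = 13, A[1][1] + B[1][1] = 9 + -4 = 5) = 5 (attained at k = 1)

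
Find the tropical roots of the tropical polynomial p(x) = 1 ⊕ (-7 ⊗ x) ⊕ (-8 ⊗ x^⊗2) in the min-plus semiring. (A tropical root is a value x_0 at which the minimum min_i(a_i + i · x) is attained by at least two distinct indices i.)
Roots: {1, 8}

Each tropical root is a break point of the lower envelope of the lines y = a_i + i · x (there are 3 lines, with slopes 0, 1, ..., 2). Only the lines that attain the minimum somewhere contribute to roots; other lines are dominated. Here the surviving (envelope) indices are i = 2, i = 1, i = 0.
Intersections between consecutive envelope lines give the roots: for adjacent envelope indices i < j the intersection is x = (a_i − a_j) / (j − i). Reading off the sorted break points: {1, 8}.
Verification: at each break x_0, at least two indices attain the minimum of min_i(a_i + i · x_0).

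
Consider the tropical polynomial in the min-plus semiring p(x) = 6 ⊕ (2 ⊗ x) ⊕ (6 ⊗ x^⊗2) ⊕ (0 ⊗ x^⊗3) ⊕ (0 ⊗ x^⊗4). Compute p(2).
p(2) = 4

A tropical monomial a ⊗ x^⊗i evaluates to a + i · x. Evaluating each term at x = 2:
  Term 0 contributes 6 + 0 · 2 = 6
  Term 1 contributes 2 + 1 · 2 = 4
  Term 2 contributes 6 + 2 · 2 = 10
  Term 3 contributes 0 + 3 · 2 = 6
  Term 4 contributes 0 + 4 · 2 = 8
p(2) = ⊕ of these = min[6, 4, 10, 6, 8] = 4.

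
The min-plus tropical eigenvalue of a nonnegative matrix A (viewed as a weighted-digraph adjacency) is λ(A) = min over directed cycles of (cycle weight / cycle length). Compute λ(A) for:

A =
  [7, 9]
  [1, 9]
λ(A) = 5

Enumerate directed cycles and compute their means (weight / length). Sample:
  cycle 0 → 0: weight = 7, length = 1, mean = 7/1 ≈ 7.000
  cycle 1 → 1: weight = 9, length = 1, mean = 9/1 ≈ 9.000
  cycle 0 → 1 → 0: weight = 10, length = 2, mean = 10/2 ≈ 5.000
  cycle 1 → 0 → 1: weight = 10, length = 2, mean = 10/2 ≈ 5.000
Minimum mean = 5.000, attained e.g. along the cycle 0 → 1 → 0 with weight 10 and length 2. So λ(A) = 10/2 = 5.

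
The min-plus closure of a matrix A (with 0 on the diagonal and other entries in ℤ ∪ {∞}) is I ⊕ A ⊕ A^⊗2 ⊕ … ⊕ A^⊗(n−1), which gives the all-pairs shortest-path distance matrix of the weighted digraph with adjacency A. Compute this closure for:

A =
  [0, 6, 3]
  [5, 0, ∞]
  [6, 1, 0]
Closure =
  [0, 4, 3]
  [5, 0, 8]
  [6, 1, 0]

This is the Floyd-Warshall all-pairs shortest-path computation. For each intermediate vertex k = 0, 1, …, 2, update dist[i][j] ← min(dist[i][j], dist[i][k] + dist[k][j]). The final matrix gives, for each (i, j), the minimum total weight of any directed path from i to j (possibly empty when i = j).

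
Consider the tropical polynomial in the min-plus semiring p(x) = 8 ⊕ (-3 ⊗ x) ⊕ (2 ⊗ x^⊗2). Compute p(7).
p(7) = 4

A tropical monomial a ⊗ x^⊗i evaluates to a + i · x. Evaluating each term at x = 7:
  Term 0 contributes 8 + 0 · 7 = 8
  Term 1 contributes -3 + 1 · 7 = 4
  Term 2 contributes 2 + 2 · 7 = 16
p(7) = ⊕ of these = min[8, 4, 16] = 4.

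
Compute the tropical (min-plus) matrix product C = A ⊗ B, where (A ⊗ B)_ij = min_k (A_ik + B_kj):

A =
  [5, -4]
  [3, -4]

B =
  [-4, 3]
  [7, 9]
A ⊗ B =
  [1, 5]
  [-1, 5]

Apply the min-plus product entry-by-entry:
  C[0][0] = min over k of (A[0][0] + B[0][0] = 5 + -4 = 1, A[0][1] + B[1][0] = -4 + 7 = 3) = 1 (attained at k = 0)
  C[0][1] = min over k of (A[0][0] + B[0][1] = 5 + 3 = 8, A[0][1] + B[1][1] = -4 + 9 = 5) = 5 (attained at k = 1)
  C[1][0] = min over k of (A[1][0] + B[0][0] = 3 + -4 = -1, A[1][1] + B[1][0] = -4 + 7 = 3) = -1 (attained at k = 0)
  C[1][1] = min over k of (A[1][0] + B[0][1] = 3 + 3 = 6, A[1][1] + B[1][1] = -4 + 9 = 5) = 5 (attained at k = 1)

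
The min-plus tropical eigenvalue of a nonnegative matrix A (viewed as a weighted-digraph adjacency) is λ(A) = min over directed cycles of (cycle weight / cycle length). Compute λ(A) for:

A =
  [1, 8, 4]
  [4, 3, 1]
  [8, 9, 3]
λ(A) = 1

Enumerate directed cycles and compute their means (weight / length). Sample:
  cycle 0 → 0: weight = 1, length = 1, mean = 1/1 ≈ 1.000
  cycle 1 → 1: weight = 3, length = 1, mean = 3/1 ≈ 3.000
  cycle 2 → 2: weight = 3, length = 1, mean = 3/1 ≈ 3.000
  cycle 0 → 1 → 0: weight = 12, length = 2, mean = 12/2 ≈ 6.000
  cycle 0 → 2 → 0: weight = 12, length = 2, mean = 12/2 ≈ 6.000
  cycle 1 → 0 → 1: weight = 12, length = 2, mean = 12/2 ≈ 6.000
Minimum mean = 1.000, attained e.g. along the cycle 0 → 0 with weight 1 and length 1. So λ(A) = 1/1 = 1.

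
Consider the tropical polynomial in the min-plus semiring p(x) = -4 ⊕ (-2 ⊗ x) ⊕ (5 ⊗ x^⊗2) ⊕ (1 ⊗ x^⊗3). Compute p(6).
p(6) = -4

A tropical monomial a ⊗ x^⊗i evaluates to a + i · x. Evaluating each term at x = 6:
  Term 0 contributes -4 + 0 · 6 = -4
  Term 1 contributes -2 + 1 · 6 = 4
  Term 2 contributes 5 + 2 · 6 = 17
  Term 3 contributes 1 + 3 · 6 = 19
p(6) = ⊕ of these = min[-4, 4, 17, 19] = -4.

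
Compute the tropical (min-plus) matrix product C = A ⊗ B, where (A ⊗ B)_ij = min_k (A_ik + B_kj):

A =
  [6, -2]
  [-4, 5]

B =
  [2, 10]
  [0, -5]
A ⊗ B =
  [-2, -7]
  [-2, 0]

Apply the min-plus product entry-by-entry:
  C[0][0] = min over k of (A[0][0] + B[0][0] = 6 + 2 = 8, A[0][1] + B[1][0] = -2 + 0 = -2) = -2 (attained at k = 1)
  C[0][1] = min over k of (A[0][0] + B[0][1] = 6 + 10 = 16, A[0][1] + B[1][1] = -2 + -5 = -7) = -7 (attained at k = 1)
  C[1][0] = min over k of (A[1][0] + B[0][0] = -4 + 2 = -2, A[1][1] + B[1][0] = 5 + 0 = 5) = -2 (attained at k = 0)
  C[1][1] = min over k of (A[1][0] + B[0][1] = -4 + 10 = 6, A[1][1] + B[1][1] = 5 + -5 = 0) = 0 (attained at k = 1)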